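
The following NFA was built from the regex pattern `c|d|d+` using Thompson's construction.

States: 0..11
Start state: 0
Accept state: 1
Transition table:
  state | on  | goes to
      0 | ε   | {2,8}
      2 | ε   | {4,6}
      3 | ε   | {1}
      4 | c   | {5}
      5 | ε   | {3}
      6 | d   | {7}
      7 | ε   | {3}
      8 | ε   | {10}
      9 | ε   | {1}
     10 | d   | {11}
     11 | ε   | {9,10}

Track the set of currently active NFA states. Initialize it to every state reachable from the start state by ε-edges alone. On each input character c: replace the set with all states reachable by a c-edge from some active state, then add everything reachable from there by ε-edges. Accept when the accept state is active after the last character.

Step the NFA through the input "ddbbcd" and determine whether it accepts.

start: ε-closure({0}) = {0,2,4,6,8,10}
'd' @ 1: {1,3,7,9,10,11}  ✓accept
'd' @ 2: {1,9,10,11}  ✓accept
'b' @ 3: {}  — no active states
rest 'bcd' ignored (set empty)
final: {}; accept 1 not in set

Answer: REJECT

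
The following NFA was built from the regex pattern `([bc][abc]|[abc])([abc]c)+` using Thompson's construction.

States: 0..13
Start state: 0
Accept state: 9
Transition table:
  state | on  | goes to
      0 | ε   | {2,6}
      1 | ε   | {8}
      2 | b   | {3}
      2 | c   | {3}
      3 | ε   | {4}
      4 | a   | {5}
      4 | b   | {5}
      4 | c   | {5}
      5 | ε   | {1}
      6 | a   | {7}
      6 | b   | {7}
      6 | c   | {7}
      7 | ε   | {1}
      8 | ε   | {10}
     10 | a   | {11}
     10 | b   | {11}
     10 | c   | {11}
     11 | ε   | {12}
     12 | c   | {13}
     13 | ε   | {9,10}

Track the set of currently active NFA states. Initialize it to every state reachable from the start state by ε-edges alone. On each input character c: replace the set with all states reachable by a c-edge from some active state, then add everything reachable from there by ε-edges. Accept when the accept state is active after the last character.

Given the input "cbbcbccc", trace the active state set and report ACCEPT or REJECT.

S₀ = ε-closure({0}) = {0,2,6}
'c' @ 1: {1,3,4,7,8,10}
'b' @ 2: {1,5,8,10,11,12}
'b' @ 3: {11,12}
'c' @ 4: {9,10,13}  ✓accept
'b' @ 5: {11,12}
'c' @ 6: {9,10,13}  ✓accept
'c' @ 7: {11,12}
'c' @ 8: {9,10,13}  ✓accept
end set {9,10,13} — state 9 in

Answer: ACCEPT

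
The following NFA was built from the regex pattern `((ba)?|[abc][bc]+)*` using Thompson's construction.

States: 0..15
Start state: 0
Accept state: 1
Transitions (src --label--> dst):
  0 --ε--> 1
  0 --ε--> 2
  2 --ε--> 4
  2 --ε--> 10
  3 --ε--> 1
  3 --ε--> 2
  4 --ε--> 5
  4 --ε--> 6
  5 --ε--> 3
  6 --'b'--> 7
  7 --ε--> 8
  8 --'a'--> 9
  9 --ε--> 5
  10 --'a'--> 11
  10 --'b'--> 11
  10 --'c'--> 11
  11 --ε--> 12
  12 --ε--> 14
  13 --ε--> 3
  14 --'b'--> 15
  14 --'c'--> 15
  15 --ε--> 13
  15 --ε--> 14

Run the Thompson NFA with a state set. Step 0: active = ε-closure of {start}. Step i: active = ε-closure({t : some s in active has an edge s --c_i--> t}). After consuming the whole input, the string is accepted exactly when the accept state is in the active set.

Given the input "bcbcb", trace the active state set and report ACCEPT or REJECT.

initial (ε-close {0}): {0,1,2,3,4,5,6,10}
'b' @ 1: {7,8,11,12,14}
'c' @ 2: {1,2,3,4,5,6,10,13,14,15}  [accepting]
'b' @ 3: {1,2,3,4,5,6,7,8,10,11,12,13,14,15}  [accepting]
'c' @ 4: {1,2,3,4,5,6,10,11,12,13,14,15}  [accepting]
'b' @ 5: {1,2,3,4,5,6,7,8,10,11,12,13,14,15}  [accepting]
final: {1,2,3,4,5,6,7,8,10,11,12,13,14,15}; accept 1 in set

Answer: ACCEPT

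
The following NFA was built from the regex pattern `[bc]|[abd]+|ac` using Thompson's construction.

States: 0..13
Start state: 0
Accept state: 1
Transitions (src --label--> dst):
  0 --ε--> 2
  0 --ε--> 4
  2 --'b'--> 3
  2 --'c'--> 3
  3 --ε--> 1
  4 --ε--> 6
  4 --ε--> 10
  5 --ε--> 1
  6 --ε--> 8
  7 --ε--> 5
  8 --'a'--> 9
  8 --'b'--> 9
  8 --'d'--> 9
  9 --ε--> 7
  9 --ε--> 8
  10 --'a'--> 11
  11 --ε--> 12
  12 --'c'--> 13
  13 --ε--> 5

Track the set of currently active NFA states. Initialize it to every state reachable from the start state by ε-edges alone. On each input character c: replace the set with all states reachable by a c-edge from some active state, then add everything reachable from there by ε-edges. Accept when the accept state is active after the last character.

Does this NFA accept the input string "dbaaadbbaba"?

Answer: ACCEPT

Derivation:
initial (ε-close {0}): {0,2,4,6,8,10}
'd' @ 1: {1,5,7,8,9}  ✓accept
'b' @ 2: {1,5,7,8,9}  ✓accept
'a' @ 3: {1,5,7,8,9}  ✓accept
'a' @ 4: {1,5,7,8,9}  ✓accept
'a' @ 5: {1,5,7,8,9}  ✓accept
'd' @ 6: {1,5,7,8,9}  ✓accept
'b' @ 7: {1,5,7,8,9}  ✓accept
'b' @ 8: {1,5,7,8,9}  ✓accept
'a' @ 9: {1,5,7,8,9}  ✓accept
'b' @ 10: {1,5,7,8,9}  ✓accept
'a' @ 11: {1,5,7,8,9}  ✓accept
final: {1,5,7,8,9}; accept 1 in set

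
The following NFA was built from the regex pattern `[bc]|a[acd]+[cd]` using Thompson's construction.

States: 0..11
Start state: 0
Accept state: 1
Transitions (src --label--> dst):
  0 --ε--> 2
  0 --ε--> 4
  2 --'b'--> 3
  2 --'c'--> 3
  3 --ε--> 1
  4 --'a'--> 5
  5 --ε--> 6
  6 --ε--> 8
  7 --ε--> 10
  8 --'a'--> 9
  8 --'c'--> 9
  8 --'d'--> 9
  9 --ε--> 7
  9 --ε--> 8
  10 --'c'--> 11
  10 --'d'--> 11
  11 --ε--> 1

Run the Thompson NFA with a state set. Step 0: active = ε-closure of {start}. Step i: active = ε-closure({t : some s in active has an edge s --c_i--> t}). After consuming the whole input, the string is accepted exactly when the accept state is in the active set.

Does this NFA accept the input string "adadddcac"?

Answer: ACCEPT

Derivation:
S₀ = ε-closure({0}) = {0,2,4}
'a' @ 1: {5,6,8}
'd' @ 2: {7,8,9,10}
'a' @ 3: {7,8,9,10}
'd' @ 4: {1,7,8,9,10,11}  [accepting]
'd' @ 5: {1,7,8,9,10,11}  [accepting]
'd' @ 6: {1,7,8,9,10,11}  [accepting]
'c' @ 7: {1,7,8,9,10,11}  [accepting]
'a' @ 8: {7,8,9,10}
'c' @ 9: {1,7,8,9,10,11}  [accepting]
final: {1,7,8,9,10,11}; accept 1 in set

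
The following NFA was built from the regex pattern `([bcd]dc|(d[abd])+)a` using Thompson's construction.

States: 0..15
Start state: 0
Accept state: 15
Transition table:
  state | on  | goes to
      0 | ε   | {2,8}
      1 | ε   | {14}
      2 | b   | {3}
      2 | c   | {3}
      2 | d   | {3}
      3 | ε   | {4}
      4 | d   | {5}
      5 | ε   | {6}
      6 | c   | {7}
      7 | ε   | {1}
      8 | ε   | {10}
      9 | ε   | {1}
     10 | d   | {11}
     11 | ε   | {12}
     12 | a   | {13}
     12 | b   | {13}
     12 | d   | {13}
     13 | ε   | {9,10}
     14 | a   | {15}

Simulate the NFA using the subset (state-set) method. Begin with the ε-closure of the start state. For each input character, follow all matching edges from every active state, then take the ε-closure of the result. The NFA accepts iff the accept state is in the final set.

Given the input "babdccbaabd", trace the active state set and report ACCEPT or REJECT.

initial (ε-close {0}): {0,2,8,10}
'b' @ 1: {3,4}
'a' @ 2: {}  — dead — no transitions
rest 'bdccbaabd' ignored (set empty)
final: {}; accept 15 not in set

Answer: REJECT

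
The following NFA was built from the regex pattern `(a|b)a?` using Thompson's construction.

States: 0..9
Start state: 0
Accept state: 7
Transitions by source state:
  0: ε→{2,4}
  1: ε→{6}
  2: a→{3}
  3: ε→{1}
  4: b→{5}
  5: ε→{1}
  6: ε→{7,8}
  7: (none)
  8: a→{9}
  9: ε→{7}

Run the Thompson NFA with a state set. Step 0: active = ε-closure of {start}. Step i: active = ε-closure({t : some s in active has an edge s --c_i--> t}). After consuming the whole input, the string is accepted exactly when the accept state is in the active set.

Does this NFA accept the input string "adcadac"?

Answer: REJECT

Derivation:
S₀ = ε-closure({0}) = {0,2,4}
'a' @ 1: {1,3,6,7,8}  ✓accept
'd' @ 2: {}  — dead — no transitions
rest 'cadac' ignored (set empty)
after full input: {}  (accept=7 not in)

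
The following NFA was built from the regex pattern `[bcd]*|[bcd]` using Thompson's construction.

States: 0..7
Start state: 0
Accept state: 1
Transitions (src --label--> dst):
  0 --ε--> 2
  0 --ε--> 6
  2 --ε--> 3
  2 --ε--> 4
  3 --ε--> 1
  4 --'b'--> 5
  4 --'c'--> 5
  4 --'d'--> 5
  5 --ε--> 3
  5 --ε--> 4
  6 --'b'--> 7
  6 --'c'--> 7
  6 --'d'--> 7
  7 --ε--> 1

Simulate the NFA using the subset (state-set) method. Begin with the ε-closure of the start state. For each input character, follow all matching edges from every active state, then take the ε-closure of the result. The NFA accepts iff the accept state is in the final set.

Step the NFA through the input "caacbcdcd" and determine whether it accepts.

initial (ε-close {0}): {0,1,2,3,4,6}
'c' @ 1: {1,3,4,5,7}  (accept∈set)
'a' @ 2: {}  — dead — no transitions
rest 'acbcdcd' ignored (set empty)
final: {}; accept 1 not in set

Answer: REJECT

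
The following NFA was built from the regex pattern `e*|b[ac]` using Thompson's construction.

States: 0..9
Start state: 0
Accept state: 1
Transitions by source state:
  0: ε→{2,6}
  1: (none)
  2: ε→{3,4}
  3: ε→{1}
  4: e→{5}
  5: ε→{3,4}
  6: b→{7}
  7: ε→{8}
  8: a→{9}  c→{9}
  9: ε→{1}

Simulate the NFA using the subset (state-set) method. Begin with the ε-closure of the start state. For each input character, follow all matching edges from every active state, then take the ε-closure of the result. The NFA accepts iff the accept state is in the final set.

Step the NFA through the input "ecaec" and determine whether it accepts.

start: ε-closure({0}) = {0,1,2,3,4,6}
'e' @ 1: {1,3,4,5}  [accepting]
'c' @ 2: {}  — dead — no transitions
rest 'aec' ignored (set empty)
final: {}; accept 1 not in set

Answer: REJECT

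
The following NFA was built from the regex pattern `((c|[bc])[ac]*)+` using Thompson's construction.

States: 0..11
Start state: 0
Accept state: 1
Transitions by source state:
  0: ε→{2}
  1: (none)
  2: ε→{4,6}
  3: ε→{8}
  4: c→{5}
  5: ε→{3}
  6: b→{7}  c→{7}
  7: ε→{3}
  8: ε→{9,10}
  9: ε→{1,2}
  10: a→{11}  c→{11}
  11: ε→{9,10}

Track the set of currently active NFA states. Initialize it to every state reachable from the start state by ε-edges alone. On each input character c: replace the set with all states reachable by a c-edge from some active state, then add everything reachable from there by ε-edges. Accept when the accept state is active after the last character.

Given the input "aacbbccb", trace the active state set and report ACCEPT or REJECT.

Answer: REJECT

Derivation:
start: ε-closure({0}) = {0,2,4,6}
'a' @ 1: {}  — no active states
rest 'acbbccb' ignored (set empty)
end set {} — state 1 not in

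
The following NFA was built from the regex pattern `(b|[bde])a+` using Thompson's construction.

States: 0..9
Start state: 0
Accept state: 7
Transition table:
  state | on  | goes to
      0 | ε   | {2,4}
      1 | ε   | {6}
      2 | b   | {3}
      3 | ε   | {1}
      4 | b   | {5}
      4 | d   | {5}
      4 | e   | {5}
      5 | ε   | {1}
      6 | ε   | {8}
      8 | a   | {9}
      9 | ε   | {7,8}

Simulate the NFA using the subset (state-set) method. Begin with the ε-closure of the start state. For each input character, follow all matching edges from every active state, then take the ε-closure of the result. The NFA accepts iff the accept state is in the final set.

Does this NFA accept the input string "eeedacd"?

start: ε-closure({0}) = {0,2,4}
'e' @ 1: {1,5,6,8}
'e' @ 2: {}  — state set empty
rest 'edacd' ignored (set empty)
final: {}; accept 7 not in set

Answer: REJECT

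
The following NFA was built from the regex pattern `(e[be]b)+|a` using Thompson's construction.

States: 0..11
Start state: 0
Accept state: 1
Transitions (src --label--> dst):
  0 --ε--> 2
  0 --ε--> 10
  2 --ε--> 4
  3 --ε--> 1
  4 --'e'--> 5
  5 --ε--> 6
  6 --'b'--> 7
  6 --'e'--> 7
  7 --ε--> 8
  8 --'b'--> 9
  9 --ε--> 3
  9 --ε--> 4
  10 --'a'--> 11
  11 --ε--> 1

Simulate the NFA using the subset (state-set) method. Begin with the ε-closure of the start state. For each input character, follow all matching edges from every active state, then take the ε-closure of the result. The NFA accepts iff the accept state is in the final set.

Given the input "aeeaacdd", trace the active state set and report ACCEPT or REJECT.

start: ε-closure({0}) = {0,2,4,10}
'a' @ 1: {1,11}  ✓accept
'e' @ 2: {}  — no active states
rest 'eaacdd' ignored (set empty)
after full input: {}  (accept=1 not in)

Answer: REJECT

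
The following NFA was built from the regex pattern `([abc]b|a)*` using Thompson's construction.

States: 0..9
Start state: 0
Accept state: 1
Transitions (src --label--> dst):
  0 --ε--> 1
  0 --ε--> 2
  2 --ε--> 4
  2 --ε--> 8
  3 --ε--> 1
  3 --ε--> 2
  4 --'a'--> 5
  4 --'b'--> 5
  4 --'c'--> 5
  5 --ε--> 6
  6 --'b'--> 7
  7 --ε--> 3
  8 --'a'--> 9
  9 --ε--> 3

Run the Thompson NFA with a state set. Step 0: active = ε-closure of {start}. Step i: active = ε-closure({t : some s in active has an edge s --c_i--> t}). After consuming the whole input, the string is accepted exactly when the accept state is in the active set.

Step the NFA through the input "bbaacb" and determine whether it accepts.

initial (ε-close {0}): {0,1,2,4,8}
'b' @ 1: {5,6}
'b' @ 2: {1,2,3,4,7,8}  (accept∈set)
'a' @ 3: {1,2,3,4,5,6,8,9}  (accept∈set)
'a' @ 4: {1,2,3,4,5,6,8,9}  (accept∈set)
'c' @ 5: {5,6}
'b' @ 6: {1,2,3,4,7,8}  (accept∈set)
after full input: {1,2,3,4,7,8}  (accept=1 in)

Answer: ACCEPT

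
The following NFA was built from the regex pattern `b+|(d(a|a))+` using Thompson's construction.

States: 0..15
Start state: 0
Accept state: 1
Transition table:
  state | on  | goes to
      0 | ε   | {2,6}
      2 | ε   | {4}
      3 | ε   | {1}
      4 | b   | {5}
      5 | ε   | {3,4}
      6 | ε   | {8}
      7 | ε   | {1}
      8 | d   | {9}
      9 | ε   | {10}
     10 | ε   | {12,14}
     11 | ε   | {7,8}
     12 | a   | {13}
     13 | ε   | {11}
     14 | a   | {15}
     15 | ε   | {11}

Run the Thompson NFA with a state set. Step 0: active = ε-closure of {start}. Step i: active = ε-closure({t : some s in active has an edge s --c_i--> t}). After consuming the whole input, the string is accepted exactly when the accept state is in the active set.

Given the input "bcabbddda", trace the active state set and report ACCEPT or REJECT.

Answer: REJECT

Steps:
start: ε-closure({0}) = {0,2,4,6,8}
'b' @ 1: {1,3,4,5}  (accept∈set)
'c' @ 2: {}  — no active states
rest 'abbddda' ignored (set empty)
after full input: {}  (accept=1 not in)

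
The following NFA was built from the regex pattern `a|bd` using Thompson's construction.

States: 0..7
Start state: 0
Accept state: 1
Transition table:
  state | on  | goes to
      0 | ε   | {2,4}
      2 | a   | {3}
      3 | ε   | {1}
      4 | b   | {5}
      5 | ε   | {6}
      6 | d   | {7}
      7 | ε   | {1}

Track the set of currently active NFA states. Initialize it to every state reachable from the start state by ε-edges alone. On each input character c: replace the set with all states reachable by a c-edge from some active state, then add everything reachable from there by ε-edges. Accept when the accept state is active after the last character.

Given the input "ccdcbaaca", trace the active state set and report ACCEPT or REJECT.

S₀ = ε-closure({0}) = {0,2,4}
'c' @ 1: {}  — dead — no transitions
rest 'cdcbaaca' ignored (set empty)
after full input: {}  (accept=1 not in)

Answer: REJECT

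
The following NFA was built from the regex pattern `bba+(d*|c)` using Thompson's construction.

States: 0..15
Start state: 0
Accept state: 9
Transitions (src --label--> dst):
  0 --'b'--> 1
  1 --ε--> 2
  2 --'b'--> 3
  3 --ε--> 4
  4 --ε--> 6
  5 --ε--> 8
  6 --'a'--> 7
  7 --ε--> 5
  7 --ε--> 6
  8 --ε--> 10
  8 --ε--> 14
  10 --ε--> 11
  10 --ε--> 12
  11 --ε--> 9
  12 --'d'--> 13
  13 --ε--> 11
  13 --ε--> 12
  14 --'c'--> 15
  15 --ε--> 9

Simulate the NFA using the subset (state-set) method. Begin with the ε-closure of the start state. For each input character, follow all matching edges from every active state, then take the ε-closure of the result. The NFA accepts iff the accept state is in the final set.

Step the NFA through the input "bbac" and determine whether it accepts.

Answer: ACCEPT

Trace:
start: ε-closure({0}) = {0}
'b' @ 1: {1,2}
'b' @ 2: {3,4,6}
'a' @ 3: {5,6,7,8,9,10,11,12,14}  ✓accept
'c' @ 4: {9,15}  ✓accept
after full input: {9,15}  (accept=9 in)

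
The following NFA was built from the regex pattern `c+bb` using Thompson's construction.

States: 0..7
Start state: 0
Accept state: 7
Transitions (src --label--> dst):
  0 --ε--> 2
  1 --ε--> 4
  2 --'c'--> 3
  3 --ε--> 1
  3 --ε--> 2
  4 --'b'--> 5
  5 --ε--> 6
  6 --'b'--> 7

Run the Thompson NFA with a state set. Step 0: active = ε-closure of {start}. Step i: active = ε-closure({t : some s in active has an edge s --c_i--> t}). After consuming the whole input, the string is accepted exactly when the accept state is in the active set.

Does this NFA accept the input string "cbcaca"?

Answer: REJECT

Steps:
S₀ = ε-closure({0}) = {0,2}
'c' @ 1: {1,2,3,4}
'b' @ 2: {5,6}
'c' @ 3: {}  — dead — no transitions
rest 'aca' ignored (set empty)
after full input: {}  (accept=7 not in)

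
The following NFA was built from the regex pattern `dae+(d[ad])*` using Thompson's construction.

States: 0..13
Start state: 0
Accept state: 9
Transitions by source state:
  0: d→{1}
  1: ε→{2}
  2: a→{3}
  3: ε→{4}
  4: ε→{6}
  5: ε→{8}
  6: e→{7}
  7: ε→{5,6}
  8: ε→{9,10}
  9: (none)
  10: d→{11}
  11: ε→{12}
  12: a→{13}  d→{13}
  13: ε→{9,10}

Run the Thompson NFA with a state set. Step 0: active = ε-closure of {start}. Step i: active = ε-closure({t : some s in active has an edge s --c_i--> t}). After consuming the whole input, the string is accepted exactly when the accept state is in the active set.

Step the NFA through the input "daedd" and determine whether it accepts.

start: ε-closure({0}) = {0}
'd' @ 1: {1,2}
'a' @ 2: {3,4,6}
'e' @ 3: {5,6,7,8,9,10}  [accepting]
'd' @ 4: {11,12}
'd' @ 5: {9,10,13}  [accepting]
end set {9,10,13} — state 9 in

Answer: ACCEPT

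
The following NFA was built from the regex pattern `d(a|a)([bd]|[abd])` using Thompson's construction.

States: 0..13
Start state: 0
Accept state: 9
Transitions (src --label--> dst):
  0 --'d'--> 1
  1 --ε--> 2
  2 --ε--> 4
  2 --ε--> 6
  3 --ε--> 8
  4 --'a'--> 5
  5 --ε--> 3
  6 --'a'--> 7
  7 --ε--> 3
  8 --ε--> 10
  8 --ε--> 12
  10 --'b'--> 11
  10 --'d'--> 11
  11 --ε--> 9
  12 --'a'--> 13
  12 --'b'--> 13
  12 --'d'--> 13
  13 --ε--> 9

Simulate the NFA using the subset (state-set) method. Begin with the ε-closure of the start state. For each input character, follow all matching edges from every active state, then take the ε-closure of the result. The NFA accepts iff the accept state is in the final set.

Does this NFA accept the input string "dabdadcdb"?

Answer: REJECT

Steps:
S₀ = ε-closure({0}) = {0}
'd' @ 1: {1,2,4,6}
'a' @ 2: {3,5,7,8,10,12}
'b' @ 3: {9,11,13}  ✓accept
'd' @ 4: {}  — no active states
rest 'adcdb' ignored (set empty)
final: {}; accept 9 not in set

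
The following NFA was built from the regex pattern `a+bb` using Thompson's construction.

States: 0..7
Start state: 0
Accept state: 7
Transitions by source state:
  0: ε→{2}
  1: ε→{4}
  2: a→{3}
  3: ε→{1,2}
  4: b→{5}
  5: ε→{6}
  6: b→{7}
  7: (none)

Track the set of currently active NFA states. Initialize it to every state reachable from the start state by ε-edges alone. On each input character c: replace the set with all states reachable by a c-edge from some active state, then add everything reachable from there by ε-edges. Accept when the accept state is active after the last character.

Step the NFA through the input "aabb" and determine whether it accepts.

initial (ε-close {0}): {0,2}
'a' @ 1: {1,2,3,4}
'a' @ 2: {1,2,3,4}
'b' @ 3: {5,6}
'b' @ 4: {7}  [accepting]
end set {7} — state 7 in

Answer: ACCEPT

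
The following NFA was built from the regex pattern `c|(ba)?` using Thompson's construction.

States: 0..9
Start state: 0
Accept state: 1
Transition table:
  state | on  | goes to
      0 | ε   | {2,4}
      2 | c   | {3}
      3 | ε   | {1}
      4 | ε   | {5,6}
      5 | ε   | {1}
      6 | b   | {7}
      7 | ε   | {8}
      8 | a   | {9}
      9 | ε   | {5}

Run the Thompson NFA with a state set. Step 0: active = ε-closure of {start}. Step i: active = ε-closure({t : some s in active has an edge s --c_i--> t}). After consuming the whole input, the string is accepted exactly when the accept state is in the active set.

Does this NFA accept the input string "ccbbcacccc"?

initial (ε-close {0}): {0,1,2,4,5,6}
'c' @ 1: {1,3}  (accept∈set)
'c' @ 2: {}  — dead — no transitions
rest 'bbcacccc' ignored (set empty)
end set {} — state 1 not in

Answer: REJECT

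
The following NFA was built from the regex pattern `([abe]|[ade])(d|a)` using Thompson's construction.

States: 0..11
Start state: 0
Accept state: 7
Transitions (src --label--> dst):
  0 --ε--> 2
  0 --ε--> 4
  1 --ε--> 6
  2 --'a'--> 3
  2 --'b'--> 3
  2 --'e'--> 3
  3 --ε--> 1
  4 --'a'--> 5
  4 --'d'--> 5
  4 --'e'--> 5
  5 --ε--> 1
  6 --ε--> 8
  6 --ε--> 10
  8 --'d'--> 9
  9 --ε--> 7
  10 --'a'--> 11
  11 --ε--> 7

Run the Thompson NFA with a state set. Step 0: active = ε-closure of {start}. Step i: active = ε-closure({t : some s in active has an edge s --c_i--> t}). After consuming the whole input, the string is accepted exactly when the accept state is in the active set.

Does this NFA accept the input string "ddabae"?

start: ε-closure({0}) = {0,2,4}
'd' @ 1: {1,5,6,8,10}
'd' @ 2: {7,9}  (accept∈set)
'a' @ 3: {}  — no active states
rest 'bae' ignored (set empty)
end set {} — state 7 not in

Answer: REJECT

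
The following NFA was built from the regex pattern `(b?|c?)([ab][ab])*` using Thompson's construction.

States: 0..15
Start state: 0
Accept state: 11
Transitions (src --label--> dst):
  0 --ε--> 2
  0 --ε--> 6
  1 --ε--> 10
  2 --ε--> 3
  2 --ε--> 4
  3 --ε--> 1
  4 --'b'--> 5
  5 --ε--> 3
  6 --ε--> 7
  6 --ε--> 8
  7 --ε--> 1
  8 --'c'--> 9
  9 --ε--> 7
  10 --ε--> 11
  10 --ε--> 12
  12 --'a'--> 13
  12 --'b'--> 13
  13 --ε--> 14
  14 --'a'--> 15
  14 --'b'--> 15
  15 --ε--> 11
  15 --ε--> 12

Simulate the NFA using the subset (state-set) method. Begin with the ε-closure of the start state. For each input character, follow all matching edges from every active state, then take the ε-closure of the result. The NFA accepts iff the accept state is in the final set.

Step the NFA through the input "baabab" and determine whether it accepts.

Answer: ACCEPT

Derivation:
start: ε-closure({0}) = {0,1,2,3,4,6,7,8,10,11,12}
'b' @ 1: {1,3,5,10,11,12,13,14}  ✓accept
'a' @ 2: {11,12,13,14,15}  ✓accept
'a' @ 3: {11,12,13,14,15}  ✓accept
'b' @ 4: {11,12,13,14,15}  ✓accept
'a' @ 5: {11,12,13,14,15}  ✓accept
'b' @ 6: {11,12,13,14,15}  ✓accept
after full input: {11,12,13,14,15}  (accept=11 in)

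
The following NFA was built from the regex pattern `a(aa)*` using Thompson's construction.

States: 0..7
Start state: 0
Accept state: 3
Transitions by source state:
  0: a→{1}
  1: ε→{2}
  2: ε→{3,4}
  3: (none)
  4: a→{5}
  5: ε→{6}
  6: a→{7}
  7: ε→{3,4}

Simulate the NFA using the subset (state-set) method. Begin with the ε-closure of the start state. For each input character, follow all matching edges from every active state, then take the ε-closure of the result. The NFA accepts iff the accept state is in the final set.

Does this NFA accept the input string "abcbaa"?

initial (ε-close {0}): {0}
'a' @ 1: {1,2,3,4}  [accepting]
'b' @ 2: {}  — no active states
rest 'cbaa' ignored (set empty)
final: {}; accept 3 not in set

Answer: REJECT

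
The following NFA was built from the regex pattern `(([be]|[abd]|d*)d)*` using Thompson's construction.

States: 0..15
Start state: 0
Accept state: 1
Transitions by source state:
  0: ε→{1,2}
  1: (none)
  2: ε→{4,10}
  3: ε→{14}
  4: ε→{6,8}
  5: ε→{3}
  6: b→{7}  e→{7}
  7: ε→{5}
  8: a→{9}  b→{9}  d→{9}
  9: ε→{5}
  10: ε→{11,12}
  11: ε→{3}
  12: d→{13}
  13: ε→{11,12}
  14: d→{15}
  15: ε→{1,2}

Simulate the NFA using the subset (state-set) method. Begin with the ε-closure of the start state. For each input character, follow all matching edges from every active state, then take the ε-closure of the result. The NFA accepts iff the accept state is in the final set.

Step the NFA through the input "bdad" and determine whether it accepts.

Answer: ACCEPT

Derivation:
S₀ = ε-closure({0}) = {0,1,2,3,4,6,8,10,11,12,14}
'b' @ 1: {3,5,7,9,14}
'd' @ 2: {1,2,3,4,6,8,10,11,12,14,15}  ✓accept
'a' @ 3: {3,5,9,14}
'd' @ 4: {1,2,3,4,6,8,10,11,12,14,15}  ✓accept
after full input: {1,2,3,4,6,8,10,11,12,14,15}  (accept=1 in)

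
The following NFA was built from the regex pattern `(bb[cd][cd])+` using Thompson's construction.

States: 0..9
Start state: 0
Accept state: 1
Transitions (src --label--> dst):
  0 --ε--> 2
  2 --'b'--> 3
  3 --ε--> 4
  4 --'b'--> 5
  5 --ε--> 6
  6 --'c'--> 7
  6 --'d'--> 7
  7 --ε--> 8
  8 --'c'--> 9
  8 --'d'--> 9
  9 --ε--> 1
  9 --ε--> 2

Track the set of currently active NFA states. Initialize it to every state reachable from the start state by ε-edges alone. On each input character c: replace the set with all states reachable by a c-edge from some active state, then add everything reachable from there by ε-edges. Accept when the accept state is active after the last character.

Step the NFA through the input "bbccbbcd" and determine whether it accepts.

Answer: ACCEPT

Trace:
S₀ = ε-closure({0}) = {0,2}
'b' @ 1: {3,4}
'b' @ 2: {5,6}
'c' @ 3: {7,8}
'c' @ 4: {1,2,9}  (accept∈set)
'b' @ 5: {3,4}
'b' @ 6: {5,6}
'c' @ 7: {7,8}
'd' @ 8: {1,2,9}  (accept∈set)
after full input: {1,2,9}  (accept=1 in)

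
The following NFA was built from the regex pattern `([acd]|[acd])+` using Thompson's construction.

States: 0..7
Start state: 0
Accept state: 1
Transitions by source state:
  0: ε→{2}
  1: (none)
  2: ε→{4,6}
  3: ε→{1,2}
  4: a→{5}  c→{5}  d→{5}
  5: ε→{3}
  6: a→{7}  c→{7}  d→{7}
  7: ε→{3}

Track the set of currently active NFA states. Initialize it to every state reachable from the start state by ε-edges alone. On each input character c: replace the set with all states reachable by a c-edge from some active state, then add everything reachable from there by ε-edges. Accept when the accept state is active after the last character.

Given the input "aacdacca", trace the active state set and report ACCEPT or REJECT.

Answer: ACCEPT

Steps:
initial (ε-close {0}): {0,2,4,6}
'a' @ 1: {1,2,3,4,5,6,7}  ✓accept
'a' @ 2: {1,2,3,4,5,6,7}  ✓accept
'c' @ 3: {1,2,3,4,5,6,7}  ✓accept
'd' @ 4: {1,2,3,4,5,6,7}  ✓accept
'a' @ 5: {1,2,3,4,5,6,7}  ✓accept
'c' @ 6: {1,2,3,4,5,6,7}  ✓accept
'c' @ 7: {1,2,3,4,5,6,7}  ✓accept
'a' @ 8: {1,2,3,4,5,6,7}  ✓accept
after full input: {1,2,3,4,5,6,7}  (accept=1 in)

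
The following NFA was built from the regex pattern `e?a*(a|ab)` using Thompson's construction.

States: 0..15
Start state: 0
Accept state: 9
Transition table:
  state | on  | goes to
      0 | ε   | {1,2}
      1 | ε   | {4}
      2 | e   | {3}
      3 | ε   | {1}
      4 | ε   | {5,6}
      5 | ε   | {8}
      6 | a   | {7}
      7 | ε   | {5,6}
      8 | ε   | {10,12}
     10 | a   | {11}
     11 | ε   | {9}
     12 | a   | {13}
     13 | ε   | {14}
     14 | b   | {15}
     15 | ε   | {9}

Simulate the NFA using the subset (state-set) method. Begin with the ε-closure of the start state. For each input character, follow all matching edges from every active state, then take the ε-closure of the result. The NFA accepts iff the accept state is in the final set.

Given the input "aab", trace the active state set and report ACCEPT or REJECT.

initial (ε-close {0}): {0,1,2,4,5,6,8,10,12}
'a' @ 1: {5,6,7,8,9,10,11,12,13,14}  ✓accept
'a' @ 2: {5,6,7,8,9,10,11,12,13,14}  ✓accept
'b' @ 3: {9,15}  ✓accept
final: {9,15}; accept 9 in set

Answer: ACCEPT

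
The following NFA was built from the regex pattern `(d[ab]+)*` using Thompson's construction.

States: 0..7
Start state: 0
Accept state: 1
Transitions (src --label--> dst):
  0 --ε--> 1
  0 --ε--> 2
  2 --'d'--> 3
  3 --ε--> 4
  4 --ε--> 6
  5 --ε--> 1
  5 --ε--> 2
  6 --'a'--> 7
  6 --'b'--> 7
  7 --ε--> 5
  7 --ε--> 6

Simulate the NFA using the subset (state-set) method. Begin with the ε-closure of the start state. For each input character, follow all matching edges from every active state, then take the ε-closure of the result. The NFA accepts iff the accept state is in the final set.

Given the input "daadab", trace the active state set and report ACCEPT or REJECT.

Answer: ACCEPT

Steps:
start: ε-closure({0}) = {0,1,2}
'd' @ 1: {3,4,6}
'a' @ 2: {1,2,5,6,7}  (accept∈set)
'a' @ 3: {1,2,5,6,7}  (accept∈set)
'd' @ 4: {3,4,6}
'a' @ 5: {1,2,5,6,7}  (accept∈set)
'b' @ 6: {1,2,5,6,7}  (accept∈set)
after full input: {1,2,5,6,7}  (accept=1 in)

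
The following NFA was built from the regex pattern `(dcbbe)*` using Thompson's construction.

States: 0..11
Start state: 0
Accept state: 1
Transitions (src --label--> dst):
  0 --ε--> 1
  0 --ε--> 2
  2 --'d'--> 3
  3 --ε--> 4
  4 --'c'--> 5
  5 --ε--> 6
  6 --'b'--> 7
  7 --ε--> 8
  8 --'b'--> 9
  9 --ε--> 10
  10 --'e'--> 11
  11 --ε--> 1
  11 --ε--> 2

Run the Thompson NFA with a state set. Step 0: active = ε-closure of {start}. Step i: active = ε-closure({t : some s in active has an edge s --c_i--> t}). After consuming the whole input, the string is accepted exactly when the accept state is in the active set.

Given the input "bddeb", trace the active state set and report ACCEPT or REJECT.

start: ε-closure({0}) = {0,1,2}
'b' @ 1: {}  — state set empty
rest 'ddeb' ignored (set empty)
end set {} — state 1 not in

Answer: REJECT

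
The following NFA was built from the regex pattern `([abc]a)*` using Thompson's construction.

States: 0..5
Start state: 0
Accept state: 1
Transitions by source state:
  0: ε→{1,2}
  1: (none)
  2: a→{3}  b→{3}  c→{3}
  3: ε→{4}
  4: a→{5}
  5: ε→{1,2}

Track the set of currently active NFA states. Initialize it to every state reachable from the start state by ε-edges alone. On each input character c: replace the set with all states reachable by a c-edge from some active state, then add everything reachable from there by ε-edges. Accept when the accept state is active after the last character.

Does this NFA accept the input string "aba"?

Answer: REJECT

Derivation:
initial (ε-close {0}): {0,1,2}
'a' @ 1: {3,4}
'b' @ 2: {}  — no active states
rest 'a' ignored (set empty)
after full input: {}  (accept=1 not in)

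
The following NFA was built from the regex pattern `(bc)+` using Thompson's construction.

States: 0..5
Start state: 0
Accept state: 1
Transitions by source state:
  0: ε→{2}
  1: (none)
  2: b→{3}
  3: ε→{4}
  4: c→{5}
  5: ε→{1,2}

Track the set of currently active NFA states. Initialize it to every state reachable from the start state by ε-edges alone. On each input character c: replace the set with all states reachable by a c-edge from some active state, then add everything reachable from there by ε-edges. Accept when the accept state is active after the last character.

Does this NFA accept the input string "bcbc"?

start: ε-closure({0}) = {0,2}
'b' @ 1: {3,4}
'c' @ 2: {1,2,5}  [accepting]
'b' @ 3: {3,4}
'c' @ 4: {1,2,5}  [accepting]
after full input: {1,2,5}  (accept=1 in)

Answer: ACCEPT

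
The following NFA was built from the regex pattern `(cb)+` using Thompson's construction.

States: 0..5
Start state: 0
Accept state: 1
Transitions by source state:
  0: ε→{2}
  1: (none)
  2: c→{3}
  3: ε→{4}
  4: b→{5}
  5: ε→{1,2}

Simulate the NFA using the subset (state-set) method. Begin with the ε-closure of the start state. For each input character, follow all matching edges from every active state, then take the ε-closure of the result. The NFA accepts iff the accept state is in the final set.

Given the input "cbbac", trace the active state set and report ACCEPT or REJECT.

Answer: REJECT

Trace:
S₀ = ε-closure({0}) = {0,2}
'c' @ 1: {3,4}
'b' @ 2: {1,2,5}  [accepting]
'b' @ 3: {}  — state set empty
rest 'ac' ignored (set empty)
after full input: {}  (accept=1 not in)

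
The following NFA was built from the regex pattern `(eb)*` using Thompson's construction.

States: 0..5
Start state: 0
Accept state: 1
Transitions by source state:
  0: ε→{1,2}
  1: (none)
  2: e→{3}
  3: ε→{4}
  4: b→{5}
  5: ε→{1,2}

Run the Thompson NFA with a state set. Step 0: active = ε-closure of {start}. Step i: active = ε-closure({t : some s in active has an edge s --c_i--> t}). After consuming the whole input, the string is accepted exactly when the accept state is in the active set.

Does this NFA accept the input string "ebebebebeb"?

S₀ = ε-closure({0}) = {0,1,2}
'e' @ 1: {3,4}
'b' @ 2: {1,2,5}  [accepting]
'e' @ 3: {3,4}
'b' @ 4: {1,2,5}  [accepting]
'e' @ 5: {3,4}
'b' @ 6: {1,2,5}  [accepting]
'e' @ 7: {3,4}
'b' @ 8: {1,2,5}  [accepting]
'e' @ 9: {3,4}
'b' @ 10: {1,2,5}  [accepting]
final: {1,2,5}; accept 1 in set

Answer: ACCEPT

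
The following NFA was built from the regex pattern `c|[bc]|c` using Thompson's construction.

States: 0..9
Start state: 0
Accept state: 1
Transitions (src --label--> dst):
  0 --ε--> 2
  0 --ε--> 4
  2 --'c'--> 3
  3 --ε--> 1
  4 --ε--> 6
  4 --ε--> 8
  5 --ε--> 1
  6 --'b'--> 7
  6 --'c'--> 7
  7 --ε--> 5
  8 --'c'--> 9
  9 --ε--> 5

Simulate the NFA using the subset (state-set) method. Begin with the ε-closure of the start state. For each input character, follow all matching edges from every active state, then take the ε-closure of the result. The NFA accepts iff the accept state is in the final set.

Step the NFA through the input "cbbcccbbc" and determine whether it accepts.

S₀ = ε-closure({0}) = {0,2,4,6,8}
'c' @ 1: {1,3,5,7,9}  ✓accept
'b' @ 2: {}  — no active states
rest 'bcccbbc' ignored (set empty)
final: {}; accept 1 not in set

Answer: REJECT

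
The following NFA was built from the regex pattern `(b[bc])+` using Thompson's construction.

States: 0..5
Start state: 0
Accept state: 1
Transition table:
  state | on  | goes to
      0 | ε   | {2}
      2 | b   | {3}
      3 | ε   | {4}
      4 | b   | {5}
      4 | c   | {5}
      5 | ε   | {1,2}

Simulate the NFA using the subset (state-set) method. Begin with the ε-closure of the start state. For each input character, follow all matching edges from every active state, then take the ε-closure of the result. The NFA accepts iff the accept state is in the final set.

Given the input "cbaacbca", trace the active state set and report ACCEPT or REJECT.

Answer: REJECT

Derivation:
start: ε-closure({0}) = {0,2}
'c' @ 1: {}  — dead — no transitions
rest 'baacbca' ignored (set empty)
end set {} — state 1 not in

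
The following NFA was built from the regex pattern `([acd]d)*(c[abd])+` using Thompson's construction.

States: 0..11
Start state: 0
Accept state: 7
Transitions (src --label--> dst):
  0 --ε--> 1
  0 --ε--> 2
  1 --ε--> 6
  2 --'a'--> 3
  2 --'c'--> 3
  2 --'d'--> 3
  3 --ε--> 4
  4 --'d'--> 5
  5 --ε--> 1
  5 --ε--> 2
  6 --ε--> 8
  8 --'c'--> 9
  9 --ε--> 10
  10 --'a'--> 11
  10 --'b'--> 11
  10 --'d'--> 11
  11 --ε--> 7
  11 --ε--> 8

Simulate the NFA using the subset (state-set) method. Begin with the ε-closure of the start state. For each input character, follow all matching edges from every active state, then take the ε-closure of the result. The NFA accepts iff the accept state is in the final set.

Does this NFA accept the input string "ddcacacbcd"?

S₀ = ε-closure({0}) = {0,1,2,6,8}
'd' @ 1: {3,4}
'd' @ 2: {1,2,5,6,8}
'c' @ 3: {3,4,9,10}
'a' @ 4: {7,8,11}  (accept∈set)
'c' @ 5: {9,10}
'a' @ 6: {7,8,11}  (accept∈set)
'c' @ 7: {9,10}
'b' @ 8: {7,8,11}  (accept∈set)
'c' @ 9: {9,10}
'd' @ 10: {7,8,11}  (accept∈set)
final: {7,8,11}; accept 7 in set

Answer: ACCEPT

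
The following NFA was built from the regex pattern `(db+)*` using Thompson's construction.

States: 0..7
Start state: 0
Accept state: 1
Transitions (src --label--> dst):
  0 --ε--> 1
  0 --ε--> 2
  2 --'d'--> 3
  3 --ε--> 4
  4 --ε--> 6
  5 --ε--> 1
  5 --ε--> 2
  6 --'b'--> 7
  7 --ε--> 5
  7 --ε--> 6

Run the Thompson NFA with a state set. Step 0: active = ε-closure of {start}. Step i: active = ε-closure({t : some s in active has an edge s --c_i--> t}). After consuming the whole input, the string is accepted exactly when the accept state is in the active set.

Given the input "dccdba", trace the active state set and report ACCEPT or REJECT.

Answer: REJECT

Steps:
S₀ = ε-closure({0}) = {0,1,2}
'd' @ 1: {3,4,6}
'c' @ 2: {}  — no active states
rest 'cdba' ignored (set empty)
end set {} — state 1 not in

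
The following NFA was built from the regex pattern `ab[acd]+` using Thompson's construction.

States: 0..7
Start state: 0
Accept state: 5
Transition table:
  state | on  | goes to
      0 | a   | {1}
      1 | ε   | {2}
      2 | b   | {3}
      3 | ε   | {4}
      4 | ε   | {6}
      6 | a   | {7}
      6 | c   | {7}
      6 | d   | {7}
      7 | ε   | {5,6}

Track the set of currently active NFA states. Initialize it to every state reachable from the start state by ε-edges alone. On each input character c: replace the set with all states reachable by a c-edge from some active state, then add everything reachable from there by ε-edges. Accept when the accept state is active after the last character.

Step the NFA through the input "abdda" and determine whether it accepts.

Answer: ACCEPT

Steps:
initial (ε-close {0}): {0}
'a' @ 1: {1,2}
'b' @ 2: {3,4,6}
'd' @ 3: {5,6,7}  [accepting]
'd' @ 4: {5,6,7}  [accepting]
'a' @ 5: {5,6,7}  [accepting]
final: {5,6,7}; accept 5 in set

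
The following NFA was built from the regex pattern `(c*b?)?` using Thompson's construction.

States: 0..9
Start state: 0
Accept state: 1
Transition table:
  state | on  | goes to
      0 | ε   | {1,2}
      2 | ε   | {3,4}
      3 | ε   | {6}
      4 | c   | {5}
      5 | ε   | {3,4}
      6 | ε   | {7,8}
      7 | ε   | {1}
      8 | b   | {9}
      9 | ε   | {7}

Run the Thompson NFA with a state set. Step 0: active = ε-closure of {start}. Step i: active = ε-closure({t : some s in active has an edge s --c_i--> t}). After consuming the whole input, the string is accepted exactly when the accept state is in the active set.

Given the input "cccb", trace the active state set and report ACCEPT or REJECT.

S₀ = ε-closure({0}) = {0,1,2,3,4,6,7,8}
'c' @ 1: {1,3,4,5,6,7,8}  (accept∈set)
'c' @ 2: {1,3,4,5,6,7,8}  (accept∈set)
'c' @ 3: {1,3,4,5,6,7,8}  (accept∈set)
'b' @ 4: {1,7,9}  (accept∈set)
after full input: {1,7,9}  (accept=1 in)

Answer: ACCEPT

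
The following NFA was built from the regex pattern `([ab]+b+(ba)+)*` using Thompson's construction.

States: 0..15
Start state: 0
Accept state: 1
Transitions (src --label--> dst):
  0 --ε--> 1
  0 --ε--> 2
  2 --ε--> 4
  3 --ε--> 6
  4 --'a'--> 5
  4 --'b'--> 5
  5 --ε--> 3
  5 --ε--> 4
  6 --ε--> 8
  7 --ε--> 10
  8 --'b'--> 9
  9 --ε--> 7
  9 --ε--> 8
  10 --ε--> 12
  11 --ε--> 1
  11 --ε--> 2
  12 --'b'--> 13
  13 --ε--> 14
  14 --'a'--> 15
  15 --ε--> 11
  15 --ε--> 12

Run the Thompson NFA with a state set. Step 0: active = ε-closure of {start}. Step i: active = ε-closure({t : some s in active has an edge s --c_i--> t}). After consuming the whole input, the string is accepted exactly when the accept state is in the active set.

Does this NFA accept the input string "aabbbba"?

Answer: ACCEPT

Trace:
start: ε-closure({0}) = {0,1,2,4}
'a' @ 1: {3,4,5,6,8}
'a' @ 2: {3,4,5,6,8}
'b' @ 3: {3,4,5,6,7,8,9,10,12}
'b' @ 4: {3,4,5,6,7,8,9,10,12,13,14}
'b' @ 5: {3,4,5,6,7,8,9,10,12,13,14}
'b' @ 6: {3,4,5,6,7,8,9,10,12,13,14}
'a' @ 7: {1,2,3,4,5,6,8,11,12,15}  [accepting]
after full input: {1,2,3,4,5,6,8,11,12,15}  (accept=1 in)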